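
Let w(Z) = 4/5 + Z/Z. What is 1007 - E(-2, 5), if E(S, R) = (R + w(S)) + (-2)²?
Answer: 4981/5 ≈ 996.20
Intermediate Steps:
w(Z) = 9/5 (w(Z) = 4*(⅕) + 1 = ⅘ + 1 = 9/5)
E(S, R) = 29/5 + R (E(S, R) = (R + 9/5) + (-2)² = (9/5 + R) + 4 = 29/5 + R)
1007 - E(-2, 5) = 1007 - (29/5 + 5) = 1007 - 1*54/5 = 1007 - 54/5 = 4981/5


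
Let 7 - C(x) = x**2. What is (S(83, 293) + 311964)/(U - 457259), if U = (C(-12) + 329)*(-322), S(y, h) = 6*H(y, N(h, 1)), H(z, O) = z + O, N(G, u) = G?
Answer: -314220/519083 ≈ -0.60534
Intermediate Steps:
H(z, O) = O + z
C(x) = 7 - x**2
S(y, h) = 6*h + 6*y (S(y, h) = 6*(h + y) = 6*h + 6*y)
U = -61824 (U = ((7 - 1*(-12)**2) + 329)*(-322) = ((7 - 1*144) + 329)*(-322) = ((7 - 144) + 329)*(-322) = (-137 + 329)*(-322) = 192*(-322) = -61824)
(S(83, 293) + 311964)/(U - 457259) = ((6*293 + 6*83) + 311964)/(-61824 - 457259) = ((1758 + 498) + 311964)/(-519083) = (2256 + 311964)*(-1/519083) = 314220*(-1/519083) = -314220/519083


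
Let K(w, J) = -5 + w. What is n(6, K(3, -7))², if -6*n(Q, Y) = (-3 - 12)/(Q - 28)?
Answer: 25/1936 ≈ 0.012913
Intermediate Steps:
n(Q, Y) = 5/(2*(-28 + Q)) (n(Q, Y) = -(-3 - 12)/(6*(Q - 28)) = -(-5)/(2*(-28 + Q)) = 5/(2*(-28 + Q)))
n(6, K(3, -7))² = (5/(2*(-28 + 6)))² = ((5/2)/(-22))² = ((5/2)*(-1/22))² = (-5/44)² = 25/1936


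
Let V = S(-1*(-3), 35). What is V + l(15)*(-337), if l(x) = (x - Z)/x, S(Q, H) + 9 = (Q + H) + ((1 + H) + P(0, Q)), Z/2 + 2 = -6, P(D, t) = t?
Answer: -9427/15 ≈ -628.47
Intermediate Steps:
Z = -16 (Z = -4 + 2*(-6) = -4 - 12 = -16)
S(Q, H) = -8 + 2*H + 2*Q (S(Q, H) = -9 + ((Q + H) + ((1 + H) + Q)) = -9 + ((H + Q) + (1 + H + Q)) = -9 + (1 + 2*H + 2*Q) = -8 + 2*H + 2*Q)
V = 68 (V = -8 + 2*35 + 2*(-1*(-3)) = -8 + 70 + 2*3 = -8 + 70 + 6 = 68)
l(x) = (16 + x)/x (l(x) = (x - 1*(-16))/x = (x + 16)/x = (16 + x)/x)
V + l(15)*(-337) = 68 + ((16 + 15)/15)*(-337) = 68 + ((1/15)*31)*(-337) = 68 + (31/15)*(-337) = 68 - 10447/15 = -9427/15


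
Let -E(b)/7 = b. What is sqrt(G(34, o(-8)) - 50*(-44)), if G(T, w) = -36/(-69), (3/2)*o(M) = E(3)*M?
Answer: 2*sqrt(291019)/23 ≈ 46.910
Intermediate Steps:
E(b) = -7*b
o(M) = -14*M (o(M) = 2*((-7*3)*M)/3 = 2*(-21*M)/3 = -14*M)
G(T, w) = 12/23 (G(T, w) = -36*(-1/69) = 12/23)
sqrt(G(34, o(-8)) - 50*(-44)) = sqrt(12/23 - 50*(-44)) = sqrt(12/23 + 2200) = sqrt(50612/23) = 2*sqrt(291019)/23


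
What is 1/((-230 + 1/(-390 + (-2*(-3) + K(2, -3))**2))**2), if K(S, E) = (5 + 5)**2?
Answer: 117635716/6222924387241 ≈ 1.8904e-5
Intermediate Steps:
K(S, E) = 100 (K(S, E) = 10**2 = 100)
1/((-230 + 1/(-390 + (-2*(-3) + K(2, -3))**2))**2) = 1/((-230 + 1/(-390 + (-2*(-3) + 100)**2))**2) = 1/((-230 + 1/(-390 + (6 + 100)**2))**2) = 1/((-230 + 1/(-390 + 106**2))**2) = 1/((-230 + 1/(-390 + 11236))**2) = 1/((-230 + 1/10846)**2) = 1/((-2494579/10846)**2) = 1/(6222924387241/117635716) = 117635716/6222924387241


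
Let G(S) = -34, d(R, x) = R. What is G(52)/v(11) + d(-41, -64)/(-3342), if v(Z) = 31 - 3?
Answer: -14060/11697 ≈ -1.2020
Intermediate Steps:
v(Z) = 28
G(52)/v(11) + d(-41, -64)/(-3342) = -34/28 - 41/(-3342) = -34*1/28 - 41*(-1/3342) = -17/14 + 41/3342 = -14060/11697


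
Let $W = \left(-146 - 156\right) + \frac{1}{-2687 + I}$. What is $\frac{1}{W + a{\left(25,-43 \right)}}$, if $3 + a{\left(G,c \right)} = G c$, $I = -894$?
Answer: $- \frac{3581}{4941781} \approx -0.00072464$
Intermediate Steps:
$a{\left(G,c \right)} = -3 + G c$
$W = - \frac{1081463}{3581}$ ($W = \left(-146 - 156\right) + \frac{1}{-2687 - 894} = \left(-146 - 156\right) + \frac{1}{-3581} = -302 - \frac{1}{3581} = - \frac{1081463}{3581} \approx -302.0$)
$\frac{1}{W + a{\left(25,-43 \right)}} = \frac{1}{- \frac{1081463}{3581} + \left(-3 + 25 \left(-43\right)\right)} = \frac{1}{- \frac{1081463}{3581} - 1078} = \frac{1}{- \frac{4941781}{3581}} = - \frac{3581}{4941781}$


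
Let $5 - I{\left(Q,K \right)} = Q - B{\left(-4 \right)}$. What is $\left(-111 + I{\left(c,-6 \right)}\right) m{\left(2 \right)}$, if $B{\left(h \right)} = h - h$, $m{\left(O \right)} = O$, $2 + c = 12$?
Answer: $-232$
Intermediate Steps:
$c = 10$ ($c = -2 + 12 = 10$)
$B{\left(h \right)} = 0$
$I{\left(Q,K \right)} = 5 - Q$ ($I{\left(Q,K \right)} = 5 - \left(Q - 0\right) = 5 - \left(Q + 0\right) = 5 - Q$)
$\left(-111 + I{\left(c,-6 \right)}\right) m{\left(2 \right)} = \left(-111 + \left(5 - 10\right)\right) 2 = \left(-111 - 5\right) 2 = \left(-116\right) 2 = -232$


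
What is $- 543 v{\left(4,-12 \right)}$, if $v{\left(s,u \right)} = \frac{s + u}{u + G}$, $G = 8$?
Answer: $-1086$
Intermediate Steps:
$v{\left(s,u \right)} = \frac{s + u}{8 + u}$ ($v{\left(s,u \right)} = \frac{s + u}{u + 8} = \frac{s + u}{8 + u}$)
$- 543 v{\left(4,-12 \right)} = - 543 \frac{4 - 12}{8 - 12} = - 543 \frac{1}{-4} \left(-8\right) = - 543 \left(\left(- \frac{1}{4}\right) \left(-8\right)\right) = \left(-543\right) 2 = -1086$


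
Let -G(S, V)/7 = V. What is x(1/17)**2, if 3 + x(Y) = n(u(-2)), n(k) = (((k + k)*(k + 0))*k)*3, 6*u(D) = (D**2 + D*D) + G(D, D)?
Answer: 6943225/81 ≈ 85719.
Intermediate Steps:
G(S, V) = -7*V
u(D) = -7*D/6 + D**2/3 (u(D) = ((D**2 + D*D) - 7*D)/6 = ((D**2 + D**2) - 7*D)/6 = (2*D**2 - 7*D)/6 = (-7*D + 2*D**2)/6 = -7*D/6 + D**2/3)
n(k) = 6*k**3 (n(k) = (((2*k)*k)*k)*3 = ((2*k**2)*k)*3 = (2*k**3)*3 = 6*k**3)
x(Y) = 2635/9 (x(Y) = -3 + 6*((1/6)*(-2)*(-7 + 2*(-2)))**3 = -3 + 6*((1/6)*(-2)*(-7 - 4))**3 = -3 + 6*((1/6)*(-2)*(-11))**3 = -3 + 6*(11/3)**3 = -3 + 6*(1331/27) = -3 + 2662/9 = 2635/9)
x(1/17)**2 = (2635/9)**2 = 6943225/81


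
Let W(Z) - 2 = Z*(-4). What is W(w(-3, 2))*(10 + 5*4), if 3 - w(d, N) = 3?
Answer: 60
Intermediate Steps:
w(d, N) = 0 (w(d, N) = 3 - 1*3 = 3 - 3 = 0)
W(Z) = 2 - 4*Z (W(Z) = 2 + Z*(-4) = 2 - 4*Z)
W(w(-3, 2))*(10 + 5*4) = (2 - 4*0)*(10 + 5*4) = (2 + 0)*(10 + 20) = 2*30 = 60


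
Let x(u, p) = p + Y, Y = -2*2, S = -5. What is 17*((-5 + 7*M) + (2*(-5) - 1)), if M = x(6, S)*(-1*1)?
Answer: 799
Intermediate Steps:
Y = -4
x(u, p) = -4 + p (x(u, p) = p - 4 = -4 + p)
M = 9 (M = (-4 - 5)*(-1*1) = -9*(-1) = 9)
17*((-5 + 7*M) + (2*(-5) - 1)) = 17*((-5 + 7*9) + (2*(-5) - 1)) = 17*((-5 + 63) + (-10 - 1)) = 17*(58 - 11) = 17*47 = 799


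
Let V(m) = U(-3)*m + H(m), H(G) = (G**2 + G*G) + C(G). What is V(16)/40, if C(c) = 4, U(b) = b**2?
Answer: 33/2 ≈ 16.500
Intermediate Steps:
H(G) = 4 + 2*G**2 (H(G) = (G**2 + G*G) + 4 = (G**2 + G**2) + 4 = 2*G**2 + 4 = 4 + 2*G**2)
V(m) = 4 + 2*m**2 + 9*m (V(m) = (-3)**2*m + (4 + 2*m**2) = 9*m + (4 + 2*m**2) = 4 + 2*m**2 + 9*m)
V(16)/40 = (4 + 2*16**2 + 9*16)/40 = (4 + 2*256 + 144)*(1/40) = (4 + 512 + 144)*(1/40) = 660*(1/40) = 33/2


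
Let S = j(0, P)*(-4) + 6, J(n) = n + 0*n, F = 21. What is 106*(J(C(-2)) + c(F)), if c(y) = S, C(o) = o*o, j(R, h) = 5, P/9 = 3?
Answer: -1060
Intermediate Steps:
P = 27 (P = 9*3 = 27)
C(o) = o²
J(n) = n (J(n) = n + 0 = n)
S = -14 (S = 5*(-4) + 6 = -20 + 6 = -14)
c(y) = -14
106*(J(C(-2)) + c(F)) = 106*((-2)² - 14) = 106*(4 - 14) = 106*(-10) = -1060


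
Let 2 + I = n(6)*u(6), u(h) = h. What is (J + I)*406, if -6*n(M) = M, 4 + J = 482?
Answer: 190820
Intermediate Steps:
J = 478 (J = -4 + 482 = 478)
n(M) = -M/6
I = -8 (I = -2 - ⅙*6*6 = -2 - 1*6 = -2 - 6 = -8)
(J + I)*406 = (478 - 8)*406 = 470*406 = 190820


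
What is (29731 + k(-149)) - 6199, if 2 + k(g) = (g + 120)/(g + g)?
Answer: 7011969/298 ≈ 23530.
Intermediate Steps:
k(g) = -2 + (120 + g)/(2*g) (k(g) = -2 + (g + 120)/(g + g) = -2 + (120 + g)/((2*g)) = -2 + (120 + g)*(1/(2*g)) = -2 + (120 + g)/(2*g))
(29731 + k(-149)) - 6199 = (29731 + (-3/2 + 60/(-149))) - 6199 = (29731 + (-3/2 + 60*(-1/149))) - 6199 = (29731 + (-3/2 - 60/149)) - 6199 = (29731 - 567/298) - 6199 = 8859271/298 - 6199 = 7011969/298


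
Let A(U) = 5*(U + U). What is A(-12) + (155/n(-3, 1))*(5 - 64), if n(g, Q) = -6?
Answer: 8425/6 ≈ 1404.2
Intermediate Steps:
A(U) = 10*U (A(U) = 5*(2*U) = 10*U)
A(-12) + (155/n(-3, 1))*(5 - 64) = 10*(-12) + (155/(-6))*(5 - 64) = -120 + (155*(-1/6))*(-59) = -120 - 155/6*(-59) = -120 + 9145/6 = 8425/6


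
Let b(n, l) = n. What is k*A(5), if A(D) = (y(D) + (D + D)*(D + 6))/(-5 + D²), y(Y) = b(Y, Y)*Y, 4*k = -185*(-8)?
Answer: 4995/2 ≈ 2497.5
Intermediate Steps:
k = 370 (k = (-185*(-8))/4 = (¼)*1480 = 370)
y(Y) = Y² (y(Y) = Y*Y = Y²)
A(D) = (D² + 2*D*(6 + D))/(-5 + D²) (A(D) = (D² + (D + D)*(D + 6))/(-5 + D²) = (D² + (2*D)*(6 + D))/(-5 + D²) = (D² + 2*D*(6 + D))/(-5 + D²))
k*A(5) = 370*(3*5*(4 + 5)/(-5 + 5²)) = 370*(3*5*9/(-5 + 25)) = 370*(3*5*9/20) = 370*(3*5*(1/20)*9) = 370*(27/4) = 4995/2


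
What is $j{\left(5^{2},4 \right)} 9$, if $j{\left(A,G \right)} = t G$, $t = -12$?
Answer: $-432$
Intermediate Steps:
$j{\left(A,G \right)} = - 12 G$
$j{\left(5^{2},4 \right)} 9 = \left(-12\right) 4 \cdot 9 = \left(-48\right) 9 = -432$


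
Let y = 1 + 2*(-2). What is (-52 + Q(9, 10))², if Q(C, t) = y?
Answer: 3025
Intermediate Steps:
y = -3 (y = 1 - 4 = -3)
Q(C, t) = -3
(-52 + Q(9, 10))² = (-52 - 3)² = (-55)² = 3025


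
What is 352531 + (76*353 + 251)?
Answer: 379610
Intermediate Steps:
352531 + (76*353 + 251) = 352531 + (26828 + 251) = 352531 + 27079 = 379610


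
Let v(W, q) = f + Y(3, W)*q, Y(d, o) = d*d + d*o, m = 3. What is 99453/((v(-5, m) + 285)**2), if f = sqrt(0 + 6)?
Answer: 99453/(267 + sqrt(6))**2 ≈ 1.3698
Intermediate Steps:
Y(d, o) = d**2 + d*o
f = sqrt(6) ≈ 2.4495
v(W, q) = sqrt(6) + q*(9 + 3*W) (v(W, q) = sqrt(6) + (3*(3 + W))*q = sqrt(6) + (9 + 3*W)*q = sqrt(6) + q*(9 + 3*W))
99453/((v(-5, m) + 285)**2) = 99453/(((sqrt(6) + 3*3*(3 - 5)) + 285)**2) = 99453/(((sqrt(6) + 3*3*(-2)) + 285)**2) = 99453/(((sqrt(6) - 18) + 285)**2) = 99453/(((-18 + sqrt(6)) + 285)**2) = 99453/((267 + sqrt(6))**2) = 99453/(267 + sqrt(6))**2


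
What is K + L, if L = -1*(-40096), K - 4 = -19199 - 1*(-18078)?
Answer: 38979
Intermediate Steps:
K = -1117 (K = 4 + (-19199 - 1*(-18078)) = 4 + (-19199 + 18078) = 4 - 1121 = -1117)
L = 40096
K + L = -1117 + 40096 = 38979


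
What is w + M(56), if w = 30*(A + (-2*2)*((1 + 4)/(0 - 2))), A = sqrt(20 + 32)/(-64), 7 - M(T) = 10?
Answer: 297 - 15*sqrt(13)/16 ≈ 293.62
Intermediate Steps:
M(T) = -3 (M(T) = 7 - 1*10 = 7 - 10 = -3)
A = -sqrt(13)/32 (A = sqrt(52)*(-1/64) = (2*sqrt(13))*(-1/64) = -sqrt(13)/32 ≈ -0.11267)
w = 300 - 15*sqrt(13)/16 (w = 30*(-sqrt(13)/32 + (-2*2)*((1 + 4)/(0 - 2))) = 30*(-sqrt(13)/32 - 20/(-2)) = 30*(-sqrt(13)/32 - 20*(-1)/2) = 30*(-sqrt(13)/32 - 4*(-5/2)) = 30*(-sqrt(13)/32 + 10) = 30*(10 - sqrt(13)/32) = 300 - 15*sqrt(13)/16 ≈ 296.62)
w + M(56) = (300 - 15*sqrt(13)/16) - 3 = 297 - 15*sqrt(13)/16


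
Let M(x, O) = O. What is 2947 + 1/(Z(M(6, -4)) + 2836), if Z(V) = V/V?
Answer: 8360640/2837 ≈ 2947.0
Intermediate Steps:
Z(V) = 1
2947 + 1/(Z(M(6, -4)) + 2836) = 2947 + 1/(1 + 2836) = 2947 + 1/2837 = 8360640/2837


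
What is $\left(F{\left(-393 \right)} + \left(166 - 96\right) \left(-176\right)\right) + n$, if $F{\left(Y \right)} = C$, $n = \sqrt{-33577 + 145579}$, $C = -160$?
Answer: $-12480 + \sqrt{112002} \approx -12145.0$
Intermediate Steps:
$n = \sqrt{112002} \approx 334.67$
$F{\left(Y \right)} = -160$
$\left(F{\left(-393 \right)} + \left(166 - 96\right) \left(-176\right)\right) + n = \left(-160 + \left(166 - 96\right) \left(-176\right)\right) + \sqrt{112002} = \left(-160 + 70 \left(-176\right)\right) + \sqrt{112002} = \left(-160 - 12320\right) + \sqrt{112002} = -12480 + \sqrt{112002}$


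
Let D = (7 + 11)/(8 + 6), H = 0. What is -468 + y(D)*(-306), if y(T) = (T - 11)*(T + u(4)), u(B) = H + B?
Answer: 746964/49 ≈ 15244.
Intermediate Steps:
u(B) = B (u(B) = 0 + B = B)
D = 9/7 (D = 18/14 = 18*(1/14) = 9/7 ≈ 1.2857)
y(T) = (-11 + T)*(4 + T) (y(T) = (T - 11)*(T + 4) = (-11 + T)*(4 + T))
-468 + y(D)*(-306) = -468 + (-44 + (9/7)² - 7*9/7)*(-306) = -468 + (-44 + 81/49 - 9)*(-306) = -468 - 2516/49*(-306) = -468 + 769896/49 = 746964/49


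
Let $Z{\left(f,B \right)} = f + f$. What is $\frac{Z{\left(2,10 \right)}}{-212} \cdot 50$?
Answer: $- \frac{50}{53} \approx -0.9434$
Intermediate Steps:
$Z{\left(f,B \right)} = 2 f$
$\frac{Z{\left(2,10 \right)}}{-212} \cdot 50 = \frac{2 \cdot 2}{-212} \cdot 50 = 4 \left(- \frac{1}{212}\right) 50 = \left(- \frac{1}{53}\right) 50 = - \frac{50}{53}$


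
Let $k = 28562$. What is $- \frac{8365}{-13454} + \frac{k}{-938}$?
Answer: $- \frac{26887627}{901418} \approx -29.828$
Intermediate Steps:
$- \frac{8365}{-13454} + \frac{k}{-938} = - \frac{8365}{-13454} + \frac{28562}{-938} = \left(-8365\right) \left(- \frac{1}{13454}\right) + 28562 \left(- \frac{1}{938}\right) = \frac{1195}{1922} - \frac{14281}{469} = - \frac{26887627}{901418}$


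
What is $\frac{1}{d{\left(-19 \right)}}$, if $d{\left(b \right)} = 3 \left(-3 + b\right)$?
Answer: $- \frac{1}{66} \approx -0.015152$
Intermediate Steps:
$d{\left(b \right)} = -9 + 3 b$
$\frac{1}{d{\left(-19 \right)}} = \frac{1}{-9 + 3 \left(-19\right)} = \frac{1}{-9 - 57} = \frac{1}{-66} = - \frac{1}{66}$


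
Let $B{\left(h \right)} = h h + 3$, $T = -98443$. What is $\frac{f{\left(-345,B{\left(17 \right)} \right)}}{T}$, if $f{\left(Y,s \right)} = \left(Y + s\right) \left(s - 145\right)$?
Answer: $\frac{7791}{98443} \approx 0.079142$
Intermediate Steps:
$B{\left(h \right)} = 3 + h^{2}$ ($B{\left(h \right)} = h^{2} + 3 = 3 + h^{2}$)
$f{\left(Y,s \right)} = \left(-145 + s\right) \left(Y + s\right)$ ($f{\left(Y,s \right)} = \left(Y + s\right) \left(-145 + s\right) = \left(-145 + s\right) \left(Y + s\right)$)
$\frac{f{\left(-345,B{\left(17 \right)} \right)}}{T} = \frac{\left(3 + 17^{2}\right)^{2} - -50025 - 145 \left(3 + 17^{2}\right) - 345 \left(3 + 17^{2}\right)}{-98443} = \left(\left(3 + 289\right)^{2} + 50025 - 145 \left(3 + 289\right) - 345 \left(3 + 289\right)\right) \left(- \frac{1}{98443}\right) = \left(292^{2} + 50025 - 42340 - 100740\right) \left(- \frac{1}{98443}\right) = \left(85264 + 50025 - 42340 - 100740\right) \left(- \frac{1}{98443}\right) = \left(-7791\right) \left(- \frac{1}{98443}\right) = \frac{7791}{98443}$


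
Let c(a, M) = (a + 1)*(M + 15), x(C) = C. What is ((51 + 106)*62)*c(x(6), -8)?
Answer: 476966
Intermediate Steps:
c(a, M) = (1 + a)*(15 + M)
((51 + 106)*62)*c(x(6), -8) = ((51 + 106)*62)*(15 - 8 + 15*6 - 8*6) = (157*62)*(15 - 8 + 90 - 48) = 9734*49 = 476966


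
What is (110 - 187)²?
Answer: 5929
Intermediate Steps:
(110 - 187)² = (-77)² = 5929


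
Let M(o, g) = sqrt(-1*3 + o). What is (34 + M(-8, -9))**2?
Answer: (34 + I*sqrt(11))**2 ≈ 1145.0 + 225.53*I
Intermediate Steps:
M(o, g) = sqrt(-3 + o)
(34 + M(-8, -9))**2 = (34 + sqrt(-3 - 8))**2 = (34 + sqrt(-11))**2 = (34 + I*sqrt(11))**2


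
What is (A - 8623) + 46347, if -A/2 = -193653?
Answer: 425030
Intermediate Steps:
A = 387306 (A = -2*(-193653) = 387306)
(A - 8623) + 46347 = (387306 - 8623) + 46347 = 378683 + 46347 = 425030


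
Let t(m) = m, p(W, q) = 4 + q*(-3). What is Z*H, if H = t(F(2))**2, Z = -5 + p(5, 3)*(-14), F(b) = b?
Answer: 260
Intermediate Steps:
p(W, q) = 4 - 3*q
Z = 65 (Z = -5 + (4 - 3*3)*(-14) = -5 + (4 - 9)*(-14) = -5 - 5*(-14) = -5 + 70 = 65)
H = 4 (H = 2**2 = 4)
Z*H = 65*4 = 260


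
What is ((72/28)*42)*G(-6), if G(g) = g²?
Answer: 3888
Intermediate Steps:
((72/28)*42)*G(-6) = ((72/28)*42)*(-6)² = ((72*(1/28))*42)*36 = ((18/7)*42)*36 = 108*36 = 3888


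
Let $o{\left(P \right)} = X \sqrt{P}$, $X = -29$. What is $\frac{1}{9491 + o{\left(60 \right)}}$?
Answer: $\frac{9491}{90028621} + \frac{58 \sqrt{15}}{90028621} \approx 0.00010792$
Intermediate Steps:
$o{\left(P \right)} = - 29 \sqrt{P}$
$\frac{1}{9491 + o{\left(60 \right)}} = \frac{1}{9491 - 29 \sqrt{60}} = \frac{1}{9491 - 29 \cdot 2 \sqrt{15}} = \frac{1}{9491 - 58 \sqrt{15}}$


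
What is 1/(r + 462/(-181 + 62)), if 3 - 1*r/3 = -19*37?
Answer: 17/35940 ≈ 0.00047301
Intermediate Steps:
r = 2118 (r = 9 - (-57)*37 = 9 - 3*(-703) = 9 + 2109 = 2118)
1/(r + 462/(-181 + 62)) = 1/(2118 + 462/(-181 + 62)) = 1/(2118 + 462/(-119)) = 1/(2118 + 462*(-1/119)) = 1/(2118 - 66/17) = 1/(35940/17) = 17/35940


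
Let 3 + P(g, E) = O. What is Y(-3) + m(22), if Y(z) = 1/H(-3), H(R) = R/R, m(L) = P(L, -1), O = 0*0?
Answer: -2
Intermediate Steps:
O = 0
P(g, E) = -3 (P(g, E) = -3 + 0 = -3)
m(L) = -3
H(R) = 1
Y(z) = 1 (Y(z) = 1/1 = 1)
Y(-3) + m(22) = 1 - 3 = -2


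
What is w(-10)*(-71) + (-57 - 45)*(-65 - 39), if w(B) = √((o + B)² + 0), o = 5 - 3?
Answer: 10040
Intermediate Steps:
o = 2
w(B) = √((2 + B)²) (w(B) = √((2 + B)² + 0) = √((2 + B)²))
w(-10)*(-71) + (-57 - 45)*(-65 - 39) = √((2 - 10)²)*(-71) + (-57 - 45)*(-65 - 39) = √((-8)²)*(-71) - 102*(-104) = √64*(-71) + 10608 = 8*(-71) + 10608 = -568 + 10608 = 10040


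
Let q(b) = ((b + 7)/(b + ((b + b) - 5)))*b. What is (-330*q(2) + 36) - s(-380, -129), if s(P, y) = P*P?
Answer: -150304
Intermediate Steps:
s(P, y) = P**2
q(b) = b*(7 + b)/(-5 + 3*b) (q(b) = ((7 + b)/(b + (2*b - 5)))*b = ((7 + b)/(b + (-5 + 2*b)))*b = ((7 + b)/(-5 + 3*b))*b = b*(7 + b)/(-5 + 3*b))
(-330*q(2) + 36) - s(-380, -129) = (-660*(7 + 2)/(-5 + 3*2) + 36) - 1*(-380)**2 = (-660*9/(-5 + 6) + 36) - 1*144400 = (-660*9/1 + 36) - 144400 = (-660*9 + 36) - 144400 = (-330*18 + 36) - 144400 = (-5940 + 36) - 144400 = -5904 - 144400 = -150304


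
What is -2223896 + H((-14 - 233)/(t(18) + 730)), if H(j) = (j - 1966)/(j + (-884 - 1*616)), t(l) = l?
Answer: -2495759143497/1122247 ≈ -2.2239e+6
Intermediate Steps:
H(j) = (-1966 + j)/(-1500 + j) (H(j) = (-1966 + j)/(j + (-884 - 616)) = (-1966 + j)/(j - 1500) = (-1966 + j)/(-1500 + j))
-2223896 + H((-14 - 233)/(t(18) + 730)) = -2223896 + (-1966 + (-14 - 233)/(18 + 730))/(-1500 + (-14 - 233)/(18 + 730)) = -2223896 + (-1966 - 247/748)/(-1500 - 247/748) = -2223896 - 1470815/748/(-1122247/748) = -2223896 - 748/1122247*(-1470815/748) = -2223896 + 1470815/1122247 = -2495759143497/1122247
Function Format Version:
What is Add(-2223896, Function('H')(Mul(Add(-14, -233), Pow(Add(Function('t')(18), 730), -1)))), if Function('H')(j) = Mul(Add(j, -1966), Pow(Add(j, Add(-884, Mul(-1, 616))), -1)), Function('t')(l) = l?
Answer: Rational(-2495759143497, 1122247) ≈ -2.2239e+6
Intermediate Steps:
Function('H')(j) = Mul(Pow(Add(-1500, j), -1), Add(-1966, j)) (Function('H')(j) = Mul(Add(-1966, j), Pow(Add(j, Add(-884, -616)), -1)) = Mul(Add(-1966, j), Pow(Add(j, -1500), -1)) = Mul(Add(-1966, j), Pow(Add(-1500, j), -1)) = Mul(Pow(Add(-1500, j), -1), Add(-1966, j)))
Add(-2223896, Function('H')(Mul(Add(-14, -233), Pow(Add(Function('t')(18), 730), -1)))) = Add(-2223896, Mul(Pow(Add(-1500, Mul(Add(-14, -233), Pow(Add(18, 730), -1))), -1), Add(-1966, Mul(Add(-14, -233), Pow(Add(18, 730), -1))))) = Add(-2223896, Mul(Pow(Add(-1500, Mul(-247, Pow(748, -1))), -1), Add(-1966, Mul(-247, Pow(748, -1))))) = Add(-2223896, Mul(Pow(Add(-1500, Mul(-247, Rational(1, 748))), -1), Add(-1966, Mul(-247, Rational(1, 748))))) = Add(-2223896, Mul(Pow(Add(-1500, Rational(-247, 748)), -1), Add(-1966, Rational(-247, 748)))) = Add(-2223896, Mul(Pow(Rational(-1122247, 748), -1), Rational(-1470815, 748))) = Add(-2223896, Mul(Rational(-748, 1122247), Rational(-1470815, 748))) = Add(-2223896, Rational(1470815, 1122247)) = Rational(-2495759143497, 1122247)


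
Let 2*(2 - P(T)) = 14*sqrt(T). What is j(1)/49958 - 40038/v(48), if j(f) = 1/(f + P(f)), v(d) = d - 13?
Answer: -8000873651/6994120 ≈ -1143.9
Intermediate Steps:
v(d) = -13 + d
P(T) = 2 - 7*sqrt(T)
j(f) = 1/(2 + f - 7*sqrt(f)) (j(f) = 1/(f + (2 - 7*sqrt(f))) = 1/(2 + f - 7*sqrt(f)))
j(1)/49958 - 40038/v(48) = 1/((2 + 1 - 7*sqrt(1))*49958) - 40038/(-13 + 48) = (1/49958)/(2 + 1 - 7*1) - 40038/35 = (1/49958)/(2 + 1 - 7) - 40038*1/35 = (1/49958)/(-4) - 40038/35 = -1/4*1/49958 - 40038/35 = -1/199832 - 40038/35 = -8000873651/6994120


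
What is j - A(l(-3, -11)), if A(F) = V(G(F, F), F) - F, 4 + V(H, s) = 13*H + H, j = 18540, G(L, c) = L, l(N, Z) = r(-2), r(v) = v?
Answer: 18570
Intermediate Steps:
l(N, Z) = -2
V(H, s) = -4 + 14*H (V(H, s) = -4 + (13*H + H) = -4 + 14*H)
A(F) = -4 + 13*F (A(F) = (-4 + 14*F) - F = -4 + 13*F)
j - A(l(-3, -11)) = 18540 - (-4 + 13*(-2)) = 18540 - (-4 - 26) = 18540 - 1*(-30) = 18540 + 30 = 18570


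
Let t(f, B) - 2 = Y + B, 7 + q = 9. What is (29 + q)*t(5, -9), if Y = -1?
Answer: -248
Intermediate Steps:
q = 2 (q = -7 + 9 = 2)
t(f, B) = 1 + B (t(f, B) = 2 + (-1 + B) = 1 + B)
(29 + q)*t(5, -9) = (29 + 2)*(1 - 9) = 31*(-8) = -248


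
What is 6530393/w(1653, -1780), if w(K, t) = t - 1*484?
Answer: -6530393/2264 ≈ -2884.4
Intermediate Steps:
w(K, t) = -484 + t (w(K, t) = t - 484 = -484 + t)
6530393/w(1653, -1780) = 6530393/(-484 - 1780) = 6530393/(-2264) = 6530393*(-1/2264) = -6530393/2264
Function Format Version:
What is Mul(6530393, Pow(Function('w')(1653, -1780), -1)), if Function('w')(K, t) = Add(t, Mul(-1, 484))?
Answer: Rational(-6530393, 2264) ≈ -2884.4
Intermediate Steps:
Function('w')(K, t) = Add(-484, t) (Function('w')(K, t) = Add(t, -484) = Add(-484, t))
Mul(6530393, Pow(Function('w')(1653, -1780), -1)) = Mul(6530393, Pow(Add(-484, -1780), -1)) = Mul(6530393, Pow(-2264, -1)) = Mul(6530393, Rational(-1, 2264)) = Rational(-6530393, 2264)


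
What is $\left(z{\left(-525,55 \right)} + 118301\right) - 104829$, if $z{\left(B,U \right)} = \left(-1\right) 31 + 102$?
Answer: $13543$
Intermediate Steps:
$z{\left(B,U \right)} = 71$ ($z{\left(B,U \right)} = -31 + 102 = 71$)
$\left(z{\left(-525,55 \right)} + 118301\right) - 104829 = \left(71 + 118301\right) - 104829 = 118372 - 104829 = 13543$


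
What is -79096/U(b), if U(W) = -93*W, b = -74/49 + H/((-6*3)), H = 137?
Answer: -23254224/249395 ≈ -93.243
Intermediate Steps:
b = -8045/882 (b = -74/49 + 137/((-6*3)) = -74*1/49 + 137/(-18) = -74/49 + 137*(-1/18) = -74/49 - 137/18 = -8045/882 ≈ -9.1213)
-79096/U(b) = -79096/((-93*(-8045/882))) = -79096/249395/294 = -79096*294/249395 = -23254224/249395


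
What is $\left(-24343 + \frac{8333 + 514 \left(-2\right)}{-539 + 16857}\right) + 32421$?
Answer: $\frac{131824109}{16318} \approx 8078.4$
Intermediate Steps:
$\left(-24343 + \frac{8333 + 514 \left(-2\right)}{-539 + 16857}\right) + 32421 = \left(-24343 + \frac{8333 - 1028}{16318}\right) + 32421 = \left(-24343 + 7305 \cdot \frac{1}{16318}\right) + 32421 = \left(-24343 + \frac{7305}{16318}\right) + 32421 = - \frac{397221769}{16318} + 32421 = \frac{131824109}{16318}$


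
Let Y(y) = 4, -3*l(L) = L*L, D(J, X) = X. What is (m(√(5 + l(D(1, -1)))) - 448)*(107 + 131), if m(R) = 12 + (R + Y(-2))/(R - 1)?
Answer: -1135260/11 + 1190*√42/11 ≈ -1.0250e+5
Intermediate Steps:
l(L) = -L²/3 (l(L) = -L*L/3 = -L²/3)
m(R) = 12 + (4 + R)/(-1 + R) (m(R) = 12 + (R + 4)/(R - 1) = 12 + (4 + R)/(-1 + R))
(m(√(5 + l(D(1, -1)))) - 448)*(107 + 131) = ((-8 + 13*√(5 - ⅓*(-1)²))/(-1 + √(5 - ⅓*(-1)²)) - 448)*(107 + 131) = ((-8 + 13*√(5 - ⅓*1))/(-1 + √(5 - ⅓*1)) - 448)*238 = ((-8 + 13*√(5 - ⅓))/(-1 + √(5 - ⅓)) - 448)*238 = ((-8 + 13*√(14/3))/(-1 + √(14/3)) - 448)*238 = ((-8 + 13*(√42/3))/(-1 + √42/3) - 448)*238 = ((-8 + 13*√42/3)/(-1 + √42/3) - 448)*238 = (-448 + (-8 + 13*√42/3)/(-1 + √42/3))*238 = -106624 + 238*(-8 + 13*√42/3)/(-1 + √42/3)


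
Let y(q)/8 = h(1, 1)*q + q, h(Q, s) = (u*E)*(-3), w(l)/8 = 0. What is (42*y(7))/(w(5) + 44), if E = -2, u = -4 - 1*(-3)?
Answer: -2940/11 ≈ -267.27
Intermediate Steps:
w(l) = 0 (w(l) = 8*0 = 0)
u = -1 (u = -4 + 3 = -1)
h(Q, s) = -6 (h(Q, s) = -1*(-2)*(-3) = 2*(-3) = -6)
y(q) = -40*q (y(q) = 8*(-6*q + q) = 8*(-5*q) = -40*q)
(42*y(7))/(w(5) + 44) = (42*(-40*7))/(0 + 44) = (42*(-280))/44 = -11760*1/44 = -2940/11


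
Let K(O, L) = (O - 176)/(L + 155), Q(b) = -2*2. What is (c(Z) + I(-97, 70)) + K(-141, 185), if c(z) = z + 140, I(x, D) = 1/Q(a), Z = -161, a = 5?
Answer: -3771/170 ≈ -22.182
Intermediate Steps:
Q(b) = -4
I(x, D) = -¼ (I(x, D) = 1/(-4) = -¼)
K(O, L) = (-176 + O)/(155 + L)
c(z) = 140 + z
(c(Z) + I(-97, 70)) + K(-141, 185) = ((140 - 161) - ¼) + (-176 - 141)/(155 + 185) = (-21 - ¼) - 317/340 = -85/4 + (1/340)*(-317) = -85/4 - 317/340 = -3771/170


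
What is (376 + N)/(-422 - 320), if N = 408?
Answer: -56/53 ≈ -1.0566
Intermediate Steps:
(376 + N)/(-422 - 320) = (376 + 408)/(-422 - 320) = 784/(-742) = 784*(-1/742) = -56/53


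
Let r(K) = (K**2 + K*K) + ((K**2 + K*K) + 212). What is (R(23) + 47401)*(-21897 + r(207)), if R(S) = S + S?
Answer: 7103337817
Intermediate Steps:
R(S) = 2*S
r(K) = 212 + 4*K**2 (r(K) = (K**2 + K**2) + ((K**2 + K**2) + 212) = 2*K**2 + (2*K**2 + 212) = 2*K**2 + (212 + 2*K**2) = 212 + 4*K**2)
(R(23) + 47401)*(-21897 + r(207)) = (2*23 + 47401)*(-21897 + (212 + 4*207**2)) = (46 + 47401)*(-21897 + (212 + 4*42849)) = 47447*(-21897 + (212 + 171396)) = 47447*(-21897 + 171608) = 47447*149711 = 7103337817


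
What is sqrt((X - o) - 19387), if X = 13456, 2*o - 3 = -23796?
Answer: sqrt(23862)/2 ≈ 77.237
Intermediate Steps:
o = -23793/2 (o = 3/2 + (1/2)*(-23796) = 3/2 - 11898 = -23793/2 ≈ -11897.)
sqrt((X - o) - 19387) = sqrt((13456 - 1*(-23793/2)) - 19387) = sqrt((13456 + 23793/2) - 19387) = sqrt(50705/2 - 19387) = sqrt(11931/2) = sqrt(23862)/2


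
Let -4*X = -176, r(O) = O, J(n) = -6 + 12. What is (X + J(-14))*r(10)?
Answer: 500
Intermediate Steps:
J(n) = 6
X = 44 (X = -¼*(-176) = 44)
(X + J(-14))*r(10) = (44 + 6)*10 = 50*10 = 500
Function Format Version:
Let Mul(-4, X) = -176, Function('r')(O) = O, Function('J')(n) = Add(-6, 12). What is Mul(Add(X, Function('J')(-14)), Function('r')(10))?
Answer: 500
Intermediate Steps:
Function('J')(n) = 6
X = 44 (X = Mul(Rational(-1, 4), -176) = 44)
Mul(Add(X, Function('J')(-14)), Function('r')(10)) = Mul(Add(44, 6), 10) = Mul(50, 10) = 500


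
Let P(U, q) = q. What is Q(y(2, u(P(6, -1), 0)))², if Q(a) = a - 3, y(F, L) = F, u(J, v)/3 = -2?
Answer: 1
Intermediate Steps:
u(J, v) = -6 (u(J, v) = 3*(-2) = -6)
Q(a) = -3 + a
Q(y(2, u(P(6, -1), 0)))² = (-3 + 2)² = (-1)² = 1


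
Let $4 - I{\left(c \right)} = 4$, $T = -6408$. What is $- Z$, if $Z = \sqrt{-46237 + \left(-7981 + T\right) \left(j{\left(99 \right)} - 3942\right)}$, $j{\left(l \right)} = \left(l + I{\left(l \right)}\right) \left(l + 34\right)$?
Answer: $- i \sqrt{132784762} \approx - 11523.0 i$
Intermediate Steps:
$I{\left(c \right)} = 0$ ($I{\left(c \right)} = 4 - 4 = 0$)
$j{\left(l \right)} = l \left(34 + l\right)$ ($j{\left(l \right)} = \left(l + 0\right) \left(l + 34\right) = l \left(34 + l\right)$)
$Z = i \sqrt{132784762}$ ($Z = \sqrt{-46237 + \left(-7981 - 6408\right) \left(99 \left(34 + 99\right) - 3942\right)} = \sqrt{-46237 - 14389 \left(99 \cdot 133 - 3942\right)} = \sqrt{-46237 - 14389 \left(13167 - 3942\right)} = \sqrt{-46237 - 132738525} = \sqrt{-132784762} = i \sqrt{132784762} \approx 11523.0 i$)
$- Z = - i \sqrt{132784762}$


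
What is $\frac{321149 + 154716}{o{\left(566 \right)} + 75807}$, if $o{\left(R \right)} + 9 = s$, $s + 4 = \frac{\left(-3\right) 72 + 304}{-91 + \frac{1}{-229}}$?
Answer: $\frac{1239628325}{197440851} \approx 6.2785$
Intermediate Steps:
$s = - \frac{12939}{2605}$ ($s = -4 + \frac{\left(-3\right) 72 + 304}{-91 + \frac{1}{-229}} = -4 + \frac{-216 + 304}{-91 - \frac{1}{229}} = -4 + \frac{88}{- \frac{20840}{229}} = -4 + 88 \left(- \frac{229}{20840}\right) = -4 - \frac{2519}{2605} = - \frac{12939}{2605} \approx -4.967$)
$o{\left(R \right)} = - \frac{36384}{2605}$ ($o{\left(R \right)} = -9 - \frac{12939}{2605} = - \frac{36384}{2605}$)
$\frac{321149 + 154716}{o{\left(566 \right)} + 75807} = \frac{321149 + 154716}{- \frac{36384}{2605} + 75807} = \frac{475865}{\frac{197440851}{2605}} = 475865 \cdot \frac{2605}{197440851} = \frac{1239628325}{197440851}$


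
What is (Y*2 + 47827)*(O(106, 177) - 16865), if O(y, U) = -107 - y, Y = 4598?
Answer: -973838794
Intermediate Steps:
(Y*2 + 47827)*(O(106, 177) - 16865) = (4598*2 + 47827)*((-107 - 1*106) - 16865) = (9196 + 47827)*((-107 - 106) - 16865) = 57023*(-213 - 16865) = 57023*(-17078) = -973838794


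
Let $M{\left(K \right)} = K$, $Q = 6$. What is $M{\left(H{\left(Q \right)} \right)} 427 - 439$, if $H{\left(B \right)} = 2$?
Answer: $415$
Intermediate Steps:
$M{\left(H{\left(Q \right)} \right)} 427 - 439 = 2 \cdot 427 - 439 = 854 - 439 = 415$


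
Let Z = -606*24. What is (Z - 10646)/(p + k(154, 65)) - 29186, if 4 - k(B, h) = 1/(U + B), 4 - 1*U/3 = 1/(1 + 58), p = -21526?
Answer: -6149884518456/210721961 ≈ -29185.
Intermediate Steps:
U = 705/59 (U = 12 - 3/(1 + 58) = 12 - 3/59 = 705/59 ≈ 11.949)
Z = -14544
k(B, h) = 4 - 1/(705/59 + B)
(Z - 10646)/(p + k(154, 65)) - 29186 = (-14544 - 10646)/(-21526 + (2761 + 236*154)/(705 + 59*154)) - 29186 = -25190/(-21526 + (2761 + 36344)/(705 + 9086)) - 29186 = -25190/(-21526 + 39105/9791) - 29186 = -25190/(-210721961/9791) - 29186 = -25190*(-9791/210721961) - 29186 = 246635290/210721961 - 29186 = -6149884518456/210721961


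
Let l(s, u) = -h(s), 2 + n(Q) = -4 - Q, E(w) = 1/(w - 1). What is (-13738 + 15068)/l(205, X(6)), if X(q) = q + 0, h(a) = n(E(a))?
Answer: 7752/35 ≈ 221.49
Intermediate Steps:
E(w) = 1/(-1 + w)
n(Q) = -6 - Q (n(Q) = -2 + (-4 - Q) = -6 - Q)
h(a) = -6 - 1/(-1 + a)
X(q) = q
l(s, u) = -(5 - 6*s)/(-1 + s)
(-13738 + 15068)/l(205, X(6)) = (-13738 + 15068)/(((-5 + 6*205)/(-1 + 205))) = 1330/(((-5 + 1230)/204)) = 1330/(((1/204)*1225)) = 1330/(1225/204) = 1330*(204/1225) = 7752/35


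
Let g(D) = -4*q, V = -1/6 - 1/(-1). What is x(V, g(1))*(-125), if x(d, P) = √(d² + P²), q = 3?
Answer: -125*√5209/6 ≈ -1503.6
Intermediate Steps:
V = ⅚ (V = -1*⅙ - 1*(-1) = -⅙ + 1 = ⅚ ≈ 0.83333)
g(D) = -12 (g(D) = -4*3 = -12)
x(d, P) = √(P² + d²)
x(V, g(1))*(-125) = √((-12)² + (⅚)²)*(-125) = √(144 + 25/36)*(-125) = √(5209/36)*(-125) = (√5209/6)*(-125) = -125*√5209/6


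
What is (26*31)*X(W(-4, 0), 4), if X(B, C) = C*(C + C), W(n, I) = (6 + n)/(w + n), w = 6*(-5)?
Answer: 25792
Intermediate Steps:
w = -30
W(n, I) = (6 + n)/(-30 + n)
X(B, C) = 2*C² (X(B, C) = C*(2*C) = 2*C²)
(26*31)*X(W(-4, 0), 4) = (26*31)*(2*4²) = 806*(2*16) = 806*32 = 25792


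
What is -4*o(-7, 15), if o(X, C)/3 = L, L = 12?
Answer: -144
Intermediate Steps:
o(X, C) = 36 (o(X, C) = 3*12 = 36)
-4*o(-7, 15) = -4*36 = -144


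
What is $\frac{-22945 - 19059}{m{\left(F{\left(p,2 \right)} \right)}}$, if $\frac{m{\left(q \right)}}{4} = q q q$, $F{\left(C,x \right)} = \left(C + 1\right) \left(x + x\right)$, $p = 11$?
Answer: $- \frac{10501}{110592} \approx -0.094953$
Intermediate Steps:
$F{\left(C,x \right)} = 2 x \left(1 + C\right)$ ($F{\left(C,x \right)} = \left(1 + C\right) 2 x = 2 x \left(1 + C\right)$)
$m{\left(q \right)} = 4 q^{3}$ ($m{\left(q \right)} = 4 q q q = 4 q^{2} q = 4 q^{3}$)
$\frac{-22945 - 19059}{m{\left(F{\left(p,2 \right)} \right)}} = \frac{-22945 - 19059}{4 \left(2 \cdot 2 \left(1 + 11\right)\right)^{3}} = \frac{-22945 - 19059}{4 \left(2 \cdot 2 \cdot 12\right)^{3}} = - \frac{42004}{4 \cdot 48^{3}} = - \frac{42004}{4 \cdot 110592} = - \frac{42004}{442368} = \left(-42004\right) \frac{1}{442368} = - \frac{10501}{110592}$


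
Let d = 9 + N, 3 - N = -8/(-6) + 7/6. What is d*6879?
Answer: 130701/2 ≈ 65351.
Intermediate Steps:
N = ½ (N = 3 - (-8/(-6) + 7/6) = 3 - (-8*(-⅙) + 7*(⅙)) = 3 - (4/3 + 7/6) = 3 - 1*5/2 = 3 - 5/2 = ½ ≈ 0.50000)
d = 19/2 (d = 9 + ½ = 19/2 ≈ 9.5000)
d*6879 = (19/2)*6879 = 130701/2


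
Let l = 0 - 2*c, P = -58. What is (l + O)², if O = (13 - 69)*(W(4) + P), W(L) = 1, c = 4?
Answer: 10137856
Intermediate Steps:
O = 3192 (O = (13 - 69)*(1 - 58) = -56*(-57) = 3192)
l = -8 (l = 0 - 2*4 = 0 - 8 = -8)
(l + O)² = (-8 + 3192)² = 3184² = 10137856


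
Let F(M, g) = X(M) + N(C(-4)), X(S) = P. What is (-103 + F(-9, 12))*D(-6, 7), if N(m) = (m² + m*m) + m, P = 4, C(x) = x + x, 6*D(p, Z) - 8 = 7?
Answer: 105/2 ≈ 52.500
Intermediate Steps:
D(p, Z) = 5/2 (D(p, Z) = 4/3 + (⅙)*7 = 4/3 + 7/6 = 5/2)
C(x) = 2*x
N(m) = m + 2*m² (N(m) = (m² + m²) + m = 2*m² + m = m + 2*m²)
X(S) = 4
F(M, g) = 124 (F(M, g) = 4 + (2*(-4))*(1 + 2*(2*(-4))) = 4 - 8*(1 + 2*(-8)) = 4 - 8*(1 - 16) = 4 - 8*(-15) = 4 + 120 = 124)
(-103 + F(-9, 12))*D(-6, 7) = (-103 + 124)*(5/2) = 21*(5/2) = 105/2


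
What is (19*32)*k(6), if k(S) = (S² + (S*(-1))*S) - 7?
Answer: -4256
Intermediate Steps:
k(S) = -7 (k(S) = (S² + (-S)*S) - 7 = (S² - S²) - 7 = 0 - 7 = -7)
(19*32)*k(6) = (19*32)*(-7) = 608*(-7) = -4256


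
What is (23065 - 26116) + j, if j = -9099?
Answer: -12150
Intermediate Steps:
(23065 - 26116) + j = (23065 - 26116) - 9099 = -3051 - 9099 = -12150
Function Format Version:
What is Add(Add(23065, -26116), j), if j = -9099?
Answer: -12150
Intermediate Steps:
Add(Add(23065, -26116), j) = Add(Add(23065, -26116), -9099) = Add(-3051, -9099) = -12150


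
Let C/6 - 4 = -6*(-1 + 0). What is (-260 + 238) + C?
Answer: 38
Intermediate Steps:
C = 60 (C = 24 + 6*(-6*(-1 + 0)) = 24 + 6*(-6*(-1)) = 24 + 6*6 = 24 + 36 = 60)
(-260 + 238) + C = (-260 + 238) + 60 = -22 + 60 = 38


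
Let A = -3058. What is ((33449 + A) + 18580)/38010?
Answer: 48971/38010 ≈ 1.2884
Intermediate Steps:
((33449 + A) + 18580)/38010 = ((33449 - 3058) + 18580)/38010 = (30391 + 18580)*(1/38010) = 48971*(1/38010) = 48971/38010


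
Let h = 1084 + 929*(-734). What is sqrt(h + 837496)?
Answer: sqrt(156694) ≈ 395.85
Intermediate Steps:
h = -680802 (h = 1084 - 681886 = -680802)
sqrt(h + 837496) = sqrt(-680802 + 837496) = sqrt(156694)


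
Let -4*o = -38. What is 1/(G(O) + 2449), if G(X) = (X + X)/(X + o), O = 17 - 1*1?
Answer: 51/124963 ≈ 0.00040812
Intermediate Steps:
o = 19/2 (o = -1/4*(-38) = 19/2 ≈ 9.5000)
O = 16 (O = 17 - 1 = 16)
G(X) = 2*X/(19/2 + X) (G(X) = (X + X)/(X + 19/2) = (2*X)/(19/2 + X) = 2*X/(19/2 + X))
1/(G(O) + 2449) = 1/(4*16/(19 + 2*16) + 2449) = 1/(4*16/(19 + 32) + 2449) = 1/(4*16/51 + 2449) = 1/(4*16*(1/51) + 2449) = 1/(64/51 + 2449) = 1/(124963/51) = 51/124963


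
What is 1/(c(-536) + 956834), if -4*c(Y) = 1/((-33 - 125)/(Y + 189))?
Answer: 632/604718741 ≈ 1.0451e-6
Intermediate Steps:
c(Y) = 189/632 + Y/632 (c(Y) = -(Y + 189)/(-33 - 125)/4 = -(-189/632 - Y/632) = -(-189/158 - Y/158)/4 = 189/632 + Y/632)
1/(c(-536) + 956834) = 1/((189/632 + (1/632)*(-536)) + 956834) = 1/((189/632 - 67/79) + 956834) = 1/(-347/632 + 956834) = 1/(604718741/632) = 632/604718741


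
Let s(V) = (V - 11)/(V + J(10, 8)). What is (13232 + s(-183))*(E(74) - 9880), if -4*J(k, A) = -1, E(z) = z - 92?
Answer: -95746996464/731 ≈ -1.3098e+8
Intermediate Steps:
E(z) = -92 + z
J(k, A) = ¼ (J(k, A) = -¼*(-1) = ¼)
s(V) = (-11 + V)/(¼ + V) (s(V) = (V - 11)/(V + ¼) = (-11 + V)/(¼ + V))
(13232 + s(-183))*(E(74) - 9880) = (13232 + 4*(-11 - 183)/(1 + 4*(-183)))*((-92 + 74) - 9880) = (13232 + 4*(-194)/(1 - 732))*(-18 - 9880) = (13232 + 4*(-194)/(-731))*(-9898) = (13232 + 4*(-1/731)*(-194))*(-9898) = (13232 + 776/731)*(-9898) = (9673368/731)*(-9898) = -95746996464/731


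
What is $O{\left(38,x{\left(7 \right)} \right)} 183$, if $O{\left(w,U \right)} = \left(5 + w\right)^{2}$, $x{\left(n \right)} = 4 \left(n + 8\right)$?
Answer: $338367$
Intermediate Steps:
$x{\left(n \right)} = 32 + 4 n$ ($x{\left(n \right)} = 4 \left(8 + n\right) = 32 + 4 n$)
$O{\left(38,x{\left(7 \right)} \right)} 183 = \left(5 + 38\right)^{2} \cdot 183 = 43^{2} \cdot 183 = 1849 \cdot 183 = 338367$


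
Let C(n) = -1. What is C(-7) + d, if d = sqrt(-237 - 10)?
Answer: -1 + I*sqrt(247) ≈ -1.0 + 15.716*I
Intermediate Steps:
d = I*sqrt(247) (d = sqrt(-247) = I*sqrt(247) ≈ 15.716*I)
C(-7) + d = -1 + I*sqrt(247)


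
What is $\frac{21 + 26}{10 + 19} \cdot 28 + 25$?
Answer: $\frac{2041}{29} \approx 70.379$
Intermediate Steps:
$\frac{21 + 26}{10 + 19} \cdot 28 + 25 = \frac{47}{29} \cdot 28 + 25 = \frac{1316}{29} + 25 = \frac{2041}{29}$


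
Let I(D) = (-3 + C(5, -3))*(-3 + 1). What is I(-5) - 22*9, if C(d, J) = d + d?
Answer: -212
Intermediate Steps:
C(d, J) = 2*d
I(D) = -14 (I(D) = (-3 + 2*5)*(-3 + 1) = (-3 + 10)*(-2) = 7*(-2) = -14)
I(-5) - 22*9 = -14 - 22*9 = -14 - 198 = -212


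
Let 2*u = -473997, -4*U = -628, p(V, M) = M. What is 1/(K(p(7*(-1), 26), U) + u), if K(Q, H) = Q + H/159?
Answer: -318/75356941 ≈ -4.2199e-6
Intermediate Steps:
U = 157 (U = -¼*(-628) = 157)
u = -473997/2 (u = (½)*(-473997) = -473997/2 ≈ -2.3700e+5)
K(Q, H) = Q + H/159 (K(Q, H) = Q + H*(1/159) = Q + H/159)
1/(K(p(7*(-1), 26), U) + u) = 1/((26 + (1/159)*157) - 473997/2) = 1/((26 + 157/159) - 473997/2) = 1/(4291/159 - 473997/2) = 1/(-75356941/318) = -318/75356941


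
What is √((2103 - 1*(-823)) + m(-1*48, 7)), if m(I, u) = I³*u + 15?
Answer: I*√771203 ≈ 878.18*I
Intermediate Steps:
m(I, u) = 15 + u*I³ (m(I, u) = u*I³ + 15 = 15 + u*I³)
√((2103 - 1*(-823)) + m(-1*48, 7)) = √((2103 - 1*(-823)) + (15 + 7*(-1*48)³)) = √((2103 + 823) + (15 + 7*(-48)³)) = √(2926 + (15 + 7*(-110592))) = √(2926 + (15 - 774144)) = √(2926 - 774129) = √(-771203) = I*√771203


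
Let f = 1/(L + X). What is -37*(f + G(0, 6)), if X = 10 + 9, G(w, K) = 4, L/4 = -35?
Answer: -17871/121 ≈ -147.69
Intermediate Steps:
L = -140 (L = 4*(-35) = -140)
X = 19
f = -1/121 (f = 1/(-140 + 19) = 1/(-121) = -1/121 ≈ -0.0082645)
-37*(f + G(0, 6)) = -37*(-1/121 + 4) = -37*483/121 = -17871/121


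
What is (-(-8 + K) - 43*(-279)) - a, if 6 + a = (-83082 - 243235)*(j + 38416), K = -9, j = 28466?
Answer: 21824745614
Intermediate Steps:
a = -21824733600 (a = -6 + (-83082 - 243235)*(28466 + 38416) = -6 - 326317*66882 = -6 - 21824733594 = -21824733600)
(-(-8 + K) - 43*(-279)) - a = (-(-8 - 9) - 43*(-279)) - 1*(-21824733600) = (-1*(-17) + 11997) + 21824733600 = (17 + 11997) + 21824733600 = 12014 + 21824733600 = 21824745614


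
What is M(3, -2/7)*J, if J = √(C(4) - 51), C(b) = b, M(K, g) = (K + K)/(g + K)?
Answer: 42*I*√47/19 ≈ 15.155*I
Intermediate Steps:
M(K, g) = 2*K/(K + g) (M(K, g) = (2*K)/(K + g) = 2*K/(K + g))
J = I*√47 (J = √(4 - 51) = √(-47) = I*√47 ≈ 6.8557*I)
M(3, -2/7)*J = (2*3/(3 - 2/7))*(I*√47) = (2*3/(19/7))*(I*√47) = (2*3*(7/19))*(I*√47) = 42*(I*√47)/19 = 42*I*√47/19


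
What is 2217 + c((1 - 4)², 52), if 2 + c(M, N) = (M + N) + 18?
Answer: 2294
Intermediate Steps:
c(M, N) = 16 + M + N (c(M, N) = -2 + ((M + N) + 18) = -2 + (18 + M + N) = 16 + M + N)
2217 + c((1 - 4)², 52) = 2217 + (16 + (1 - 4)² + 52) = 2217 + (16 + (-3)² + 52) = 2217 + (16 + 9 + 52) = 2217 + 77 = 2294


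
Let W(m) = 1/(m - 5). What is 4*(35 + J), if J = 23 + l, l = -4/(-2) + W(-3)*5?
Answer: 475/2 ≈ 237.50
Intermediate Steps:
W(m) = 1/(-5 + m)
l = 11/8 (l = -4/(-2) + 5/(-5 - 3) = -4*(-½) + 5/(-8) = 2 - ⅛*5 = 2 - 5/8 = 11/8 ≈ 1.3750)
J = 195/8 (J = 23 + 11/8 = 195/8 ≈ 24.375)
4*(35 + J) = 4*(35 + 195/8) = 4*(475/8) = 475/2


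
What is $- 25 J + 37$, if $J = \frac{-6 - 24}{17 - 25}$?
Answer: $- \frac{227}{4} \approx -56.75$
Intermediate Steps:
$J = \frac{15}{4}$ ($J = - \frac{30}{-8} = \left(-30\right) \left(- \frac{1}{8}\right) = \frac{15}{4} \approx 3.75$)
$- 25 J + 37 = \left(-25\right) \frac{15}{4} + 37 = - \frac{375}{4} + 37 = - \frac{227}{4}$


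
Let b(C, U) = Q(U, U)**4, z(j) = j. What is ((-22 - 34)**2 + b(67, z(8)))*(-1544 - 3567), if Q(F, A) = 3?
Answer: -16442087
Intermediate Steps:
b(C, U) = 81 (b(C, U) = 3**4 = 81)
((-22 - 34)**2 + b(67, z(8)))*(-1544 - 3567) = ((-22 - 34)**2 + 81)*(-1544 - 3567) = ((-56)**2 + 81)*(-5111) = (3136 + 81)*(-5111) = 3217*(-5111) = -16442087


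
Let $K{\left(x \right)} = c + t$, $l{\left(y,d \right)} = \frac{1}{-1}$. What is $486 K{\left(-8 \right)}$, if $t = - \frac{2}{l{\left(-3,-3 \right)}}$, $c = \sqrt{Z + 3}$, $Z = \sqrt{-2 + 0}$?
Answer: $972 + 486 \sqrt{3 + i \sqrt{2}} \approx 1835.7 + 193.37 i$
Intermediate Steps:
$Z = i \sqrt{2}$ ($Z = \sqrt{-2} = i \sqrt{2} \approx 1.4142 i$)
$l{\left(y,d \right)} = -1$
$c = \sqrt{3 + i \sqrt{2}}$ ($c = \sqrt{i \sqrt{2} + 3} = \sqrt{3 + i \sqrt{2}} \approx 1.7772 + 0.39788 i$)
$t = 2$ ($t = - \frac{2}{-1} = \left(-2\right) \left(-1\right) = 2$)
$K{\left(x \right)} = 2 + \sqrt{3 + i \sqrt{2}}$ ($K{\left(x \right)} = \sqrt{3 + i \sqrt{2}} + 2 = 2 + \sqrt{3 + i \sqrt{2}}$)
$486 K{\left(-8 \right)} = 486 \left(2 + \sqrt{3 + i \sqrt{2}}\right) = 972 + 486 \sqrt{3 + i \sqrt{2}}$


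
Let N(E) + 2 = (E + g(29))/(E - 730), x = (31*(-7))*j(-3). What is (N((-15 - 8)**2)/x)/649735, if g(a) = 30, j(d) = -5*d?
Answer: 31/13712657175 ≈ 2.2607e-9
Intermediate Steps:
x = -3255 (x = (31*(-7))*(-5*(-3)) = -217*15 = -3255)
N(E) = -2 + (30 + E)/(-730 + E) (N(E) = -2 + (E + 30)/(E - 730) = -2 + (30 + E)/(-730 + E))
(N((-15 - 8)**2)/x)/649735 = (((1490 - (-15 - 8)**2)/(-730 + (-15 - 8)**2))/(-3255))/649735 = (((1490 - 1*(-23)**2)/(-730 + (-23)**2))*(-1/3255))*(1/649735) = (((1490 - 1*529)/(-730 + 529))*(-1/3255))*(1/649735) = (((1490 - 529)/(-201))*(-1/3255))*(1/649735) = (-1/201*961*(-1/3255))*(1/649735) = -961/201*(-1/3255)*(1/649735) = (31/21105)*(1/649735) = 31/13712657175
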